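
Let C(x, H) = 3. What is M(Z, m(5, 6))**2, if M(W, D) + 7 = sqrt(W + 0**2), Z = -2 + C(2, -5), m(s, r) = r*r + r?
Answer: 36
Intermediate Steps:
m(s, r) = r + r**2 (m(s, r) = r**2 + r = r + r**2)
Z = 1 (Z = -2 + 3 = 1)
M(W, D) = -7 + sqrt(W) (M(W, D) = -7 + sqrt(W + 0**2) = -7 + sqrt(W + 0) = -7 + sqrt(W))
M(Z, m(5, 6))**2 = (-7 + sqrt(1))**2 = (-7 + 1)**2 = (-6)**2 = 36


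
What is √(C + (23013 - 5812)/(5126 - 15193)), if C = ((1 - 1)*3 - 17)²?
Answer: √29115394854/10067 ≈ 16.950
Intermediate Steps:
C = 289 (C = (0*3 - 17)² = (0 - 17)² = (-17)² = 289)
√(C + (23013 - 5812)/(5126 - 15193)) = √(289 + (23013 - 5812)/(5126 - 15193)) = √(289 + 17201/(-10067)) = √(289 + 17201*(-1/10067)) = √(289 - 17201/10067) = √(2892162/10067) = √29115394854/10067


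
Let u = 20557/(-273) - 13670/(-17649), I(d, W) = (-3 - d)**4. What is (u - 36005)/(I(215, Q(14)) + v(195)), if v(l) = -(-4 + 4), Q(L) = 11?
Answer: -14486461789/906833339589996 ≈ -1.5975e-5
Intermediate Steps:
v(l) = 0 (v(l) = -1*0 = 0)
u = -119692861/1606059 (u = 20557*(-1/273) - 13670*(-1/17649) = -20557/273 + 13670/17649 = -119692861/1606059 ≈ -74.526)
(u - 36005)/(I(215, Q(14)) + v(195)) = (-119692861/1606059 - 36005)/((3 + 215)**4 + 0) = -57945847156/(1606059*(218**4 + 0)) = -57945847156/(1606059*(2258530576 + 0)) = -57945847156/1606059/2258530576 = -57945847156/1606059*1/2258530576 = -14486461789/906833339589996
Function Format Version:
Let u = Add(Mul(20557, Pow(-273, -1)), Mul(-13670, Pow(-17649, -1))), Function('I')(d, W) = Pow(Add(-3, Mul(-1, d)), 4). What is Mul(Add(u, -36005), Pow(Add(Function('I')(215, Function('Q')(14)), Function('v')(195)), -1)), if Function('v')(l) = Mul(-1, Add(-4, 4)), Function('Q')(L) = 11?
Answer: Rational(-14486461789, 906833339589996) ≈ -1.5975e-5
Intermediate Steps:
Function('v')(l) = 0 (Function('v')(l) = Mul(-1, 0) = 0)
u = Rational(-119692861, 1606059) (u = Add(Mul(20557, Rational(-1, 273)), Mul(-13670, Rational(-1, 17649))) = Add(Rational(-20557, 273), Rational(13670, 17649)) = Rational(-119692861, 1606059) ≈ -74.526)
Mul(Add(u, -36005), Pow(Add(Function('I')(215, Function('Q')(14)), Function('v')(195)), -1)) = Mul(Add(Rational(-119692861, 1606059), -36005), Pow(Add(Pow(Add(3, 215), 4), 0), -1)) = Mul(Rational(-57945847156, 1606059), Pow(Add(Pow(218, 4), 0), -1)) = Mul(Rational(-57945847156, 1606059), Pow(Add(2258530576, 0), -1)) = Mul(Rational(-57945847156, 1606059), Pow(2258530576, -1)) = Mul(Rational(-57945847156, 1606059), Rational(1, 2258530576)) = Rational(-14486461789, 906833339589996)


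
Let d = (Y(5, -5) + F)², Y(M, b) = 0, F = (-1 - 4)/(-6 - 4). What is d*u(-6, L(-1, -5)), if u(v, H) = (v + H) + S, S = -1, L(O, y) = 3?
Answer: -1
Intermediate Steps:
F = ½ (F = -5/(-10) = -5*(-⅒) = ½ ≈ 0.50000)
u(v, H) = -1 + H + v (u(v, H) = (v + H) - 1 = (H + v) - 1 = -1 + H + v)
d = ¼ (d = (0 + ½)² = (½)² = ¼ ≈ 0.25000)
d*u(-6, L(-1, -5)) = (-1 + 3 - 6)/4 = (¼)*(-4) = -1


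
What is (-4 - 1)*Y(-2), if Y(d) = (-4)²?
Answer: -80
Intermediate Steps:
Y(d) = 16
(-4 - 1)*Y(-2) = (-4 - 1)*16 = -5*16 = -80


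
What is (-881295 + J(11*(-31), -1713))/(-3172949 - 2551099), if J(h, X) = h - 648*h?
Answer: 165167/1431012 ≈ 0.11542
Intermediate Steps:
J(h, X) = -647*h
(-881295 + J(11*(-31), -1713))/(-3172949 - 2551099) = (-881295 - 7117*(-31))/(-3172949 - 2551099) = (-881295 - 647*(-341))/(-5724048) = (-881295 + 220627)*(-1/5724048) = -660668*(-1/5724048) = 165167/1431012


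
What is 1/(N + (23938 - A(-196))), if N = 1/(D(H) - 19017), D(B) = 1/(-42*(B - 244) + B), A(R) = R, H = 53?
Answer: 153562274/3706071912641 ≈ 4.1435e-5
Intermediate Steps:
D(B) = 1/(10248 - 41*B) (D(B) = 1/(-42*(-244 + B) + B) = 1/((10248 - 42*B) + B) = 1/(10248 - 41*B))
N = -8075/153562274 (N = 1/(-1/(-10248 + 41*53) - 19017) = 1/(-1/(-10248 + 2173) - 19017) = 1/(-1/(-8075) - 19017) = 1/(-1*(-1/8075) - 19017) = 1/(1/8075 - 19017) = 1/(-153562274/8075) = -8075/153562274 ≈ -5.2585e-5)
1/(N + (23938 - A(-196))) = 1/(-8075/153562274 + (23938 - 1*(-196))) = 1/(-8075/153562274 + (23938 + 196)) = 1/(-8075/153562274 + 24134) = 1/(3706071912641/153562274) = 153562274/3706071912641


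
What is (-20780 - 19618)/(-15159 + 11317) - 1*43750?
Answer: -84023551/1921 ≈ -43740.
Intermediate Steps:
(-20780 - 19618)/(-15159 + 11317) - 1*43750 = -40398/(-3842) - 43750 = -40398*(-1/3842) - 43750 = 20199/1921 - 43750 = -84023551/1921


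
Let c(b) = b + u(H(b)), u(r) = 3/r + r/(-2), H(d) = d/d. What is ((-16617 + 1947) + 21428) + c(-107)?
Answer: 13307/2 ≈ 6653.5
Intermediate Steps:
H(d) = 1
u(r) = 3/r - r/2 (u(r) = 3/r + r*(-½) = 3/r - r/2)
c(b) = 5/2 + b (c(b) = b + (3/1 - ½*1) = b + (3*1 - ½) = b + (3 - ½) = b + 5/2 = 5/2 + b)
((-16617 + 1947) + 21428) + c(-107) = ((-16617 + 1947) + 21428) + (5/2 - 107) = (-14670 + 21428) - 209/2 = 6758 - 209/2 = 13307/2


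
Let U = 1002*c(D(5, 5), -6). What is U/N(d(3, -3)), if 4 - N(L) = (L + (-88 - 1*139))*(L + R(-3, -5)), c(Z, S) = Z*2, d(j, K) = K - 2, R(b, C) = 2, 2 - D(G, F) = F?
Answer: 1503/173 ≈ 8.6879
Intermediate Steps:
D(G, F) = 2 - F
d(j, K) = -2 + K
c(Z, S) = 2*Z
N(L) = 4 - (-227 + L)*(2 + L) (N(L) = 4 - (L + (-88 - 1*139))*(L + 2) = 4 - (L + (-88 - 139))*(2 + L) = 4 - (L - 227)*(2 + L) = 4 - (-227 + L)*(2 + L))
U = -6012 (U = 1002*(2*(2 - 1*5)) = 1002*(2*(2 - 5)) = 1002*(2*(-3)) = 1002*(-6) = -6012)
U/N(d(3, -3)) = -6012/(458 - (-2 - 3)**2 + 225*(-2 - 3)) = -6012/(458 - 1*(-5)**2 + 225*(-5)) = -6012/(458 - 1*25 - 1125) = -6012/(458 - 25 - 1125) = -6012/(-692) = -6012*(-1/692) = 1503/173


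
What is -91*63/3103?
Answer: -5733/3103 ≈ -1.8476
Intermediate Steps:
-91*63/3103 = -5733*1/3103 = -5733/3103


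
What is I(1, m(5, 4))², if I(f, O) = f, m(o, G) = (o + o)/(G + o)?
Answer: 1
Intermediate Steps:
m(o, G) = 2*o/(G + o) (m(o, G) = (2*o)/(G + o) = 2*o/(G + o))
I(1, m(5, 4))² = 1² = 1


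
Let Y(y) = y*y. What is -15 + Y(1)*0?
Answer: -15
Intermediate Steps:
Y(y) = y²
-15 + Y(1)*0 = -15 + 1²*0 = -15 + 1*0 = -15 + 0 = -15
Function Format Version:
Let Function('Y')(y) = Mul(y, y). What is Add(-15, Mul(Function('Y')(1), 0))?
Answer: -15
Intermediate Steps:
Function('Y')(y) = Pow(y, 2)
Add(-15, Mul(Function('Y')(1), 0)) = Add(-15, Mul(Pow(1, 2), 0)) = Add(-15, Mul(1, 0)) = Add(-15, 0) = -15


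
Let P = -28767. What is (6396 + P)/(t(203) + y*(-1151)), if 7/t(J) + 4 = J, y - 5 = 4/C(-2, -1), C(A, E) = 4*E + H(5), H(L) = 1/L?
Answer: 84584751/17178542 ≈ 4.9239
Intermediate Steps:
H(L) = 1/L
C(A, E) = ⅕ + 4*E (C(A, E) = 4*E + 1/5 = 4*E + ⅕ = ⅕ + 4*E)
y = 75/19 (y = 5 + 4/(⅕ + 4*(-1)) = 5 + 4/(⅕ - 4) = 5 + 4/(-19/5) = 5 + 4*(-5/19) = 5 - 20/19 = 75/19 ≈ 3.9474)
t(J) = 7/(-4 + J)
(6396 + P)/(t(203) + y*(-1151)) = (6396 - 28767)/(7/(-4 + 203) + (75/19)*(-1151)) = -22371/(7/199 - 86325/19) = -22371/(-17178542/3781) = -22371*(-3781/17178542) = 84584751/17178542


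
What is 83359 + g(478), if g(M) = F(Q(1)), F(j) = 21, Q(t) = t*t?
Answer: 83380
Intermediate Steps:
Q(t) = t**2
g(M) = 21
83359 + g(478) = 83359 + 21 = 83380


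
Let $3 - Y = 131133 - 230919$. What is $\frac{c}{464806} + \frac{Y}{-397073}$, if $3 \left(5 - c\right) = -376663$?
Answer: $\frac{5210542846}{276842869257} \approx 0.018821$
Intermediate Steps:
$c = \frac{376678}{3}$ ($c = 5 - - \frac{376663}{3} = 5 + \frac{376663}{3} = \frac{376678}{3} \approx 1.2556 \cdot 10^{5}$)
$Y = 99789$ ($Y = 3 - \left(131133 - 230919\right) = 3 - -99786 = 3 + 99786 = 99789$)
$\frac{c}{464806} + \frac{Y}{-397073} = \frac{376678}{3 \cdot 464806} + \frac{99789}{-397073} = \frac{376678}{3} \cdot \frac{1}{464806} + 99789 \left(- \frac{1}{397073}\right) = \frac{188339}{697209} - \frac{99789}{397073} = \frac{5210542846}{276842869257}$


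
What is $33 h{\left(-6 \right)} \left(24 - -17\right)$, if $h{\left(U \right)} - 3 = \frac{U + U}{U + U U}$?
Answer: $\frac{17589}{5} \approx 3517.8$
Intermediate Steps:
$h{\left(U \right)} = 3 + \frac{2 U}{U + U^{2}}$ ($h{\left(U \right)} = 3 + \frac{U + U}{U + U U} = 3 + \frac{2 U}{U + U^{2}}$)
$33 h{\left(-6 \right)} \left(24 - -17\right) = 33 \frac{5 + 3 \left(-6\right)}{1 - 6} \left(24 - -17\right) = 33 \frac{5 - 18}{-5} \left(24 + 17\right) = 33 \left(\left(- \frac{1}{5}\right) \left(-13\right)\right) 41 = 33 \cdot \frac{13}{5} \cdot 41 = \frac{429}{5} \cdot 41 = \frac{17589}{5}$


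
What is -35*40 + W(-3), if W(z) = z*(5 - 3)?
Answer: -1406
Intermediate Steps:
W(z) = 2*z (W(z) = z*2 = 2*z)
-35*40 + W(-3) = -35*40 + 2*(-3) = -1400 - 6 = -1406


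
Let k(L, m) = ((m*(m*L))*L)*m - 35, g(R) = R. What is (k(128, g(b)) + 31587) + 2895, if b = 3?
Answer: 476815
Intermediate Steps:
k(L, m) = -35 + L²*m³ (k(L, m) = ((m*(L*m))*L)*m - 35 = ((L*m²)*L)*m - 35 = (L²*m²)*m - 35 = L²*m³ - 35 = -35 + L²*m³)
(k(128, g(b)) + 31587) + 2895 = ((-35 + 128²*3³) + 31587) + 2895 = ((-35 + 16384*27) + 31587) + 2895 = ((-35 + 442368) + 31587) + 2895 = (442333 + 31587) + 2895 = 473920 + 2895 = 476815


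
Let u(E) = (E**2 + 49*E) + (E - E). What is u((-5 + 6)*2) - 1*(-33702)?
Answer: 33804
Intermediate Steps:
u(E) = E**2 + 49*E (u(E) = (E**2 + 49*E) + 0 = E**2 + 49*E)
u((-5 + 6)*2) - 1*(-33702) = ((-5 + 6)*2)*(49 + (-5 + 6)*2) - 1*(-33702) = (1*2)*(49 + 1*2) + 33702 = 2*(49 + 2) + 33702 = 2*51 + 33702 = 102 + 33702 = 33804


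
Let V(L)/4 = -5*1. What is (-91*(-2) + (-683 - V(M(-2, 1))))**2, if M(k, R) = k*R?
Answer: 231361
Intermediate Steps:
M(k, R) = R*k
V(L) = -20 (V(L) = 4*(-5*1) = 4*(-5) = -20)
(-91*(-2) + (-683 - V(M(-2, 1))))**2 = (-91*(-2) + (-683 - 1*(-20)))**2 = (182 + (-683 + 20))**2 = (182 - 663)**2 = (-481)**2 = 231361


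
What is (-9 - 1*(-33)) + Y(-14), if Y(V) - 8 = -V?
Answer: 46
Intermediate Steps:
Y(V) = 8 - V
(-9 - 1*(-33)) + Y(-14) = (-9 - 1*(-33)) + (8 - 1*(-14)) = (-9 + 33) + (8 + 14) = 24 + 22 = 46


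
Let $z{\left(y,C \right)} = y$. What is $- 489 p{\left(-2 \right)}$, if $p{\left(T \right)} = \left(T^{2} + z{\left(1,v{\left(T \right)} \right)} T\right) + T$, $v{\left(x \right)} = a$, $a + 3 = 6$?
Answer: $0$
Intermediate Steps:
$a = 3$ ($a = -3 + 6 = 3$)
$v{\left(x \right)} = 3$
$p{\left(T \right)} = T^{2} + 2 T$ ($p{\left(T \right)} = \left(T^{2} + 1 T\right) + T = \left(T^{2} + T\right) + T = \left(T + T^{2}\right) + T = T^{2} + 2 T$)
$- 489 p{\left(-2 \right)} = - 489 \left(- 2 \left(2 - 2\right)\right) = - 489 \left(\left(-2\right) 0\right) = \left(-489\right) 0 = 0$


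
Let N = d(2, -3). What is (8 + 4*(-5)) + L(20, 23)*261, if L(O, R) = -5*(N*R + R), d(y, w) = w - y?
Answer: 120048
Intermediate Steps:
N = -5 (N = -3 - 1*2 = -3 - 2 = -5)
L(O, R) = 20*R (L(O, R) = -5*(-5*R + R) = -(-20)*R = 20*R)
(8 + 4*(-5)) + L(20, 23)*261 = (8 + 4*(-5)) + (20*23)*261 = (8 - 20) + 460*261 = -12 + 120060 = 120048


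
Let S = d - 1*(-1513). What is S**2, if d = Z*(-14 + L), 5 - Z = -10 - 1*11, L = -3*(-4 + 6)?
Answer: 986049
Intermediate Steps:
L = -6 (L = -3*2 = -6)
Z = 26 (Z = 5 - (-10 - 1*11) = 5 - (-10 - 11) = 5 - 1*(-21) = 5 + 21 = 26)
d = -520 (d = 26*(-14 - 6) = 26*(-20) = -520)
S = 993 (S = -520 - 1*(-1513) = -520 + 1513 = 993)
S**2 = 993**2 = 986049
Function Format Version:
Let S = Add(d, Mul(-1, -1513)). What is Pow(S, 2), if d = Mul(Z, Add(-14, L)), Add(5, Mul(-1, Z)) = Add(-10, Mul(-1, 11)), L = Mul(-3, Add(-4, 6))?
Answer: 986049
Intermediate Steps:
L = -6 (L = Mul(-3, 2) = -6)
Z = 26 (Z = Add(5, Mul(-1, Add(-10, Mul(-1, 11)))) = Add(5, Mul(-1, Add(-10, -11))) = Add(5, Mul(-1, -21)) = Add(5, 21) = 26)
d = -520 (d = Mul(26, Add(-14, -6)) = Mul(26, -20) = -520)
S = 993 (S = Add(-520, Mul(-1, -1513)) = Add(-520, 1513) = 993)
Pow(S, 2) = Pow(993, 2) = 986049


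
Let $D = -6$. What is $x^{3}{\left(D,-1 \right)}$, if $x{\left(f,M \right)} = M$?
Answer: $-1$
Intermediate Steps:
$x^{3}{\left(D,-1 \right)} = \left(-1\right)^{3} = -1$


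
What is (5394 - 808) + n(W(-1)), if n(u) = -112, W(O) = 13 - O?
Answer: 4474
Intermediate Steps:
(5394 - 808) + n(W(-1)) = (5394 - 808) - 112 = 4586 - 112 = 4474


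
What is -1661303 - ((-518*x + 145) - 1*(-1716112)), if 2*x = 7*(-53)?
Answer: -3473649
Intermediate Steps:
x = -371/2 (x = (7*(-53))/2 = (½)*(-371) = -371/2 ≈ -185.50)
-1661303 - ((-518*x + 145) - 1*(-1716112)) = -1661303 - ((-518*(-371/2) + 145) - 1*(-1716112)) = -1661303 - ((96089 + 145) + 1716112) = -1661303 - (96234 + 1716112) = -1661303 - 1*1812346 = -1661303 - 1812346 = -3473649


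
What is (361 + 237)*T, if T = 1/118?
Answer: 299/59 ≈ 5.0678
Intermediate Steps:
T = 1/118 ≈ 0.0084746
(361 + 237)*T = (361 + 237)*(1/118) = 598*(1/118) = 299/59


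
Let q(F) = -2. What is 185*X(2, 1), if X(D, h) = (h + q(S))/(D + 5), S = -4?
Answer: -185/7 ≈ -26.429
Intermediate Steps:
X(D, h) = (-2 + h)/(5 + D) (X(D, h) = (h - 2)/(D + 5) = (-2 + h)/(5 + D))
185*X(2, 1) = 185*((-2 + 1)/(5 + 2)) = 185*(-1/7) = -185/7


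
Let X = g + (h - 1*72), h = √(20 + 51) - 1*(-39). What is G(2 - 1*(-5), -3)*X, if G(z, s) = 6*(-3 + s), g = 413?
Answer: -13680 - 36*√71 ≈ -13983.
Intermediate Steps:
h = 39 + √71 (h = √71 + 39 = 39 + √71 ≈ 47.426)
X = 380 + √71 (X = 413 + ((39 + √71) - 1*72) = 413 + ((39 + √71) - 72) = 413 + (-33 + √71) = 380 + √71 ≈ 388.43)
G(z, s) = -18 + 6*s
G(2 - 1*(-5), -3)*X = (-18 + 6*(-3))*(380 + √71) = (-18 - 18)*(380 + √71) = -36*(380 + √71) = -13680 - 36*√71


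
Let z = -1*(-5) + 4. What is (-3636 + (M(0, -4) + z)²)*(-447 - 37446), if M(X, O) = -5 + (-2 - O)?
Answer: 136414800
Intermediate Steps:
z = 9 (z = 5 + 4 = 9)
M(X, O) = -7 - O
(-3636 + (M(0, -4) + z)²)*(-447 - 37446) = (-3636 + ((-7 - 1*(-4)) + 9)²)*(-447 - 37446) = (-3636 + ((-7 + 4) + 9)²)*(-37893) = (-3636 + (-3 + 9)²)*(-37893) = (-3636 + 6²)*(-37893) = (-3636 + 36)*(-37893) = -3600*(-37893) = 136414800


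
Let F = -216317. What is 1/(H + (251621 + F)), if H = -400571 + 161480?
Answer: -1/203787 ≈ -4.9071e-6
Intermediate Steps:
H = -239091
1/(H + (251621 + F)) = 1/(-239091 + (251621 - 216317)) = 1/(-239091 + 35304) = 1/(-203787) = -1/203787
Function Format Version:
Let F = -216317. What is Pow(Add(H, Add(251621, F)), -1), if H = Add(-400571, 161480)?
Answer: Rational(-1, 203787) ≈ -4.9071e-6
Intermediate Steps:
H = -239091
Pow(Add(H, Add(251621, F)), -1) = Pow(Add(-239091, Add(251621, -216317)), -1) = Pow(Add(-239091, 35304), -1) = Pow(-203787, -1) = Rational(-1, 203787)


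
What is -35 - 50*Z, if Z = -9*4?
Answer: 1765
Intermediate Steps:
Z = -36
-35 - 50*Z = -35 - 50*(-36) = -35 + 1800 = 1765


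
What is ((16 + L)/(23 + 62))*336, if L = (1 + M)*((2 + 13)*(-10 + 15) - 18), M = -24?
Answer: -87024/17 ≈ -5119.1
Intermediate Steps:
L = -1311 (L = (1 - 24)*((2 + 13)*(-10 + 15) - 18) = -23*(15*5 - 18) = -23*(75 - 18) = -23*57 = -1311)
((16 + L)/(23 + 62))*336 = ((16 - 1311)/(23 + 62))*336 = -1295/85*336 = -1295*1/85*336 = -259/17*336 = -87024/17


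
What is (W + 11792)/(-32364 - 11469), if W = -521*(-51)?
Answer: -38363/43833 ≈ -0.87521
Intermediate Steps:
W = 26571
(W + 11792)/(-32364 - 11469) = (26571 + 11792)/(-32364 - 11469) = 38363/(-43833) = 38363*(-1/43833) = -38363/43833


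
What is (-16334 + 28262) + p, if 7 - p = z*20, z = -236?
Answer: 16655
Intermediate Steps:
p = 4727 (p = 7 - (-236)*20 = 7 - 1*(-4720) = 7 + 4720 = 4727)
(-16334 + 28262) + p = (-16334 + 28262) + 4727 = 11928 + 4727 = 16655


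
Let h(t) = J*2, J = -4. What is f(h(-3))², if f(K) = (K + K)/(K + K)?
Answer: 1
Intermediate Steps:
h(t) = -8 (h(t) = -4*2 = -8)
f(K) = 1 (f(K) = (2*K)/((2*K)) = (2*K)*(1/(2*K)) = 1)
f(h(-3))² = 1² = 1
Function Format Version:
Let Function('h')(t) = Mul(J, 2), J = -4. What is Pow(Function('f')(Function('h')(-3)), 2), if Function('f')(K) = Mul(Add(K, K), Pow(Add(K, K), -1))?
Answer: 1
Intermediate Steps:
Function('h')(t) = -8 (Function('h')(t) = Mul(-4, 2) = -8)
Function('f')(K) = 1 (Function('f')(K) = Mul(Mul(2, K), Pow(Mul(2, K), -1)) = Mul(Mul(2, K), Mul(Rational(1, 2), Pow(K, -1))) = 1)
Pow(Function('f')(Function('h')(-3)), 2) = Pow(1, 2) = 1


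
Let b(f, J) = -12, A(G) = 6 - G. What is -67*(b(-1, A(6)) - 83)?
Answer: 6365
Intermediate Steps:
-67*(b(-1, A(6)) - 83) = -67*(-12 - 83) = -67*(-95) = 6365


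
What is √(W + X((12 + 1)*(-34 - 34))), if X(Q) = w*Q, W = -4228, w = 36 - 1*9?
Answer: 8*I*√439 ≈ 167.62*I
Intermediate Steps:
w = 27 (w = 36 - 9 = 27)
X(Q) = 27*Q
√(W + X((12 + 1)*(-34 - 34))) = √(-4228 + 27*((12 + 1)*(-34 - 34))) = √(-4228 + 27*(13*(-68))) = √(-4228 + 27*(-884)) = √(-4228 - 23868) = √(-28096) = 8*I*√439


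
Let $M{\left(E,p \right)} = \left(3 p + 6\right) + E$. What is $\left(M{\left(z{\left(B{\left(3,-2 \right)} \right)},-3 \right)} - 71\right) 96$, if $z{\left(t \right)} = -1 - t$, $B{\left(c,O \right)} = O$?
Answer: $-7008$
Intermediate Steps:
$M{\left(E,p \right)} = 6 + E + 3 p$ ($M{\left(E,p \right)} = \left(6 + 3 p\right) + E = 6 + E + 3 p$)
$\left(M{\left(z{\left(B{\left(3,-2 \right)} \right)},-3 \right)} - 71\right) 96 = \left(\left(6 - -1 + 3 \left(-3\right)\right) - 71\right) 96 = \left(\left(6 + \left(-1 + 2\right) - 9\right) - 71\right) 96 = \left(\left(6 + 1 - 9\right) - 71\right) 96 = \left(-2 - 71\right) 96 = \left(-73\right) 96 = -7008$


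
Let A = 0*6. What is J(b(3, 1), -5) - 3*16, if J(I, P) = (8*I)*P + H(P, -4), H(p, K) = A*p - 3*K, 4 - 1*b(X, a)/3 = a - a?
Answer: -516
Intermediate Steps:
b(X, a) = 12 (b(X, a) = 12 - 3*(a - a) = 12 - 3*0 = 12 + 0 = 12)
A = 0
H(p, K) = -3*K (H(p, K) = 0*p - 3*K = 0 - 3*K = -3*K)
J(I, P) = 12 + 8*I*P (J(I, P) = (8*I)*P - 3*(-4) = 8*I*P + 12 = 12 + 8*I*P)
J(b(3, 1), -5) - 3*16 = (12 + 8*12*(-5)) - 3*16 = (12 - 480) - 48 = -468 - 48 = -516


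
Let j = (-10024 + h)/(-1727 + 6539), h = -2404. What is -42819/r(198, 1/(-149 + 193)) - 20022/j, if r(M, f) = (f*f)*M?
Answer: -3830207170/9321 ≈ -4.1092e+5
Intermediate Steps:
j = -3107/1203 (j = (-10024 - 2404)/(-1727 + 6539) = -12428/4812 = -12428*1/4812 = -3107/1203 ≈ -2.5827)
r(M, f) = M*f² (r(M, f) = f²*M = M*f²)
-42819/r(198, 1/(-149 + 193)) - 20022/j = -42819*(-149 + 193)²/198 - 20022/(-3107/1203) = -42819/(198*(1/44)²) - 20022*(-1203/3107) = -42819/(198*(1/44)²) + 24086466/3107 = -42819/(198*(1/1936)) + 24086466/3107 = -42819/9/88 + 24086466/3107 = -42819*88/9 + 24086466/3107 = -1256024/3 + 24086466/3107 = -3830207170/9321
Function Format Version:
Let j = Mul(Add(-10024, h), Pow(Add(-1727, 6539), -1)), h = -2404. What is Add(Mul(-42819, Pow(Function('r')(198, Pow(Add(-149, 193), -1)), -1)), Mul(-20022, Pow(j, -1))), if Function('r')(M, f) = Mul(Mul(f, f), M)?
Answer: Rational(-3830207170, 9321) ≈ -4.1092e+5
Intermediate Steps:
j = Rational(-3107, 1203) (j = Mul(Add(-10024, -2404), Pow(Add(-1727, 6539), -1)) = Mul(-12428, Pow(4812, -1)) = Mul(-12428, Rational(1, 4812)) = Rational(-3107, 1203) ≈ -2.5827)
Function('r')(M, f) = Mul(M, Pow(f, 2)) (Function('r')(M, f) = Mul(Pow(f, 2), M) = Mul(M, Pow(f, 2)))
Add(Mul(-42819, Pow(Function('r')(198, Pow(Add(-149, 193), -1)), -1)), Mul(-20022, Pow(j, -1))) = Add(Mul(-42819, Pow(Mul(198, Pow(Pow(Add(-149, 193), -1), 2)), -1)), Mul(-20022, Pow(Rational(-3107, 1203), -1))) = Add(Mul(-42819, Pow(Mul(198, Pow(Pow(44, -1), 2)), -1)), Mul(-20022, Rational(-1203, 3107))) = Add(Mul(-42819, Pow(Mul(198, Pow(Rational(1, 44), 2)), -1)), Rational(24086466, 3107)) = Add(Mul(-42819, Pow(Mul(198, Rational(1, 1936)), -1)), Rational(24086466, 3107)) = Add(Mul(-42819, Pow(Rational(9, 88), -1)), Rational(24086466, 3107)) = Add(Mul(-42819, Rational(88, 9)), Rational(24086466, 3107)) = Add(Rational(-1256024, 3), Rational(24086466, 3107)) = Rational(-3830207170, 9321)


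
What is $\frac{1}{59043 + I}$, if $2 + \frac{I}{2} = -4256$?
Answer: $\frac{1}{50527} \approx 1.9791 \cdot 10^{-5}$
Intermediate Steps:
$I = -8516$ ($I = -4 + 2 \left(-4256\right) = -4 - 8512 = -8516$)
$\frac{1}{59043 + I} = \frac{1}{59043 - 8516} = \frac{1}{50527}$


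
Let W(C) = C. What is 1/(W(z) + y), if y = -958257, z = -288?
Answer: -1/958545 ≈ -1.0432e-6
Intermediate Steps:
1/(W(z) + y) = 1/(-288 - 958257) = 1/(-958545) = -1/958545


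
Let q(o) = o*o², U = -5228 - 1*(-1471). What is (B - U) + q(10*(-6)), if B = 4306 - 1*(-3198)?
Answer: -204739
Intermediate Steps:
U = -3757 (U = -5228 + 1471 = -3757)
q(o) = o³
B = 7504 (B = 4306 + 3198 = 7504)
(B - U) + q(10*(-6)) = (7504 - 1*(-3757)) + (10*(-6))³ = (7504 + 3757) + (-60)³ = 11261 - 216000 = -204739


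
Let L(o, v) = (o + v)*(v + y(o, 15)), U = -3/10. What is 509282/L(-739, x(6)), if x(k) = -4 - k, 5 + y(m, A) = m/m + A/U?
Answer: 254641/23968 ≈ 10.624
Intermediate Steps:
U = -3/10 (U = -3*1/10 = -3/10 ≈ -0.30000)
y(m, A) = -4 - 10*A/3 (y(m, A) = -5 + (m/m + A/(-3/10)) = -5 + (1 + A*(-10/3)) = -5 + (1 - 10*A/3) = -4 - 10*A/3)
L(o, v) = (-54 + v)*(o + v) (L(o, v) = (o + v)*(v + (-4 - 10/3*15)) = (o + v)*(v + (-4 - 50)) = (o + v)*(v - 54) = (o + v)*(-54 + v) = (-54 + v)*(o + v))
509282/L(-739, x(6)) = 509282/((-4 - 1*6)**2 - 54*(-739) - 54*(-4 - 1*6) - 739*(-4 - 1*6)) = 509282/((-4 - 6)**2 + 39906 - 54*(-4 - 6) - 739*(-4 - 6)) = 509282/((-10)**2 + 39906 - 54*(-10) - 739*(-10)) = 509282/(100 + 39906 + 540 + 7390) = 509282/47936 = 509282*(1/47936) = 254641/23968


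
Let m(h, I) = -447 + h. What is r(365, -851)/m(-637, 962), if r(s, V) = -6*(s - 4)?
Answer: 1083/542 ≈ 1.9982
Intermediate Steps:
r(s, V) = 24 - 6*s (r(s, V) = -6*(-4 + s) = 24 - 6*s)
r(365, -851)/m(-637, 962) = (24 - 6*365)/(-447 - 637) = (24 - 2190)/(-1084) = -2166*(-1/1084) = 1083/542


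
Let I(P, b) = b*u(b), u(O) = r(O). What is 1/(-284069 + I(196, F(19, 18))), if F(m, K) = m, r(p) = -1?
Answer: -1/284088 ≈ -3.5200e-6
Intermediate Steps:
u(O) = -1
I(P, b) = -b (I(P, b) = b*(-1) = -b)
1/(-284069 + I(196, F(19, 18))) = 1/(-284069 - 1*19) = 1/(-284069 - 19) = 1/(-284088) = -1/284088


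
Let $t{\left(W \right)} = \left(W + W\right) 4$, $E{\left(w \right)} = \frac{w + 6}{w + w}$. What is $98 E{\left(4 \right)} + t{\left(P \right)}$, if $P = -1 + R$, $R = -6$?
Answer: $\frac{133}{2} \approx 66.5$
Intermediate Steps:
$E{\left(w \right)} = \frac{6 + w}{2 w}$
$P = -7$ ($P = -1 - 6 = -7$)
$t{\left(W \right)} = 8 W$ ($t{\left(W \right)} = 2 W 4 = 8 W$)
$98 E{\left(4 \right)} + t{\left(P \right)} = 98 \frac{6 + 4}{2 \cdot 4} + 8 \left(-7\right) = 98 \cdot \frac{1}{2} \cdot \frac{1}{4} \cdot 10 - 56 = 98 \cdot \frac{5}{4} - 56 = \frac{245}{2} - 56 = \frac{133}{2}$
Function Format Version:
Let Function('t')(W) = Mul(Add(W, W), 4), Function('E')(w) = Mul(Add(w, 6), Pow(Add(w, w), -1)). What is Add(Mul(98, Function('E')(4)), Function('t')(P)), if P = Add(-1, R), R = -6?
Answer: Rational(133, 2) ≈ 66.500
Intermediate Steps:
Function('E')(w) = Mul(Rational(1, 2), Pow(w, -1), Add(6, w)) (Function('E')(w) = Mul(Add(6, w), Pow(Mul(2, w), -1)) = Mul(Add(6, w), Mul(Rational(1, 2), Pow(w, -1))) = Mul(Rational(1, 2), Pow(w, -1), Add(6, w)))
P = -7 (P = Add(-1, -6) = -7)
Function('t')(W) = Mul(8, W) (Function('t')(W) = Mul(Mul(2, W), 4) = Mul(8, W))
Add(Mul(98, Function('E')(4)), Function('t')(P)) = Add(Mul(98, Mul(Rational(1, 2), Pow(4, -1), Add(6, 4))), Mul(8, -7)) = Add(Mul(98, Mul(Rational(1, 2), Rational(1, 4), 10)), -56) = Add(Mul(98, Rational(5, 4)), -56) = Add(Rational(245, 2), -56) = Rational(133, 2)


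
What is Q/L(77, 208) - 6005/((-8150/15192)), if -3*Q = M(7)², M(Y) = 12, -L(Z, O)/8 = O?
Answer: 948773229/84760 ≈ 11194.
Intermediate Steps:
L(Z, O) = -8*O
Q = -48 (Q = -⅓*12² = -⅓*144 = -48)
Q/L(77, 208) - 6005/((-8150/15192)) = -48/((-8*208)) - 6005/((-8150/15192)) = -48/(-1664) - 6005/((-8150*1/15192)) = -48*(-1/1664) - 6005/(-4075/7596) = 3/104 - 6005*(-7596/4075) = 3/104 + 9122796/815 = 948773229/84760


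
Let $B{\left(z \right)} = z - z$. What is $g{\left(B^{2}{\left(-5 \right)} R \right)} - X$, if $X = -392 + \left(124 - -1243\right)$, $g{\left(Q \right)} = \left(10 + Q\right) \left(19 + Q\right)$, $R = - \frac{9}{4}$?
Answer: $-785$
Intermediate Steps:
$B{\left(z \right)} = 0$
$R = - \frac{9}{4}$ ($R = \left(-9\right) \frac{1}{4} = - \frac{9}{4} \approx -2.25$)
$X = 975$ ($X = -392 + \left(124 + 1243\right) = -392 + 1367 = 975$)
$g{\left(B^{2}{\left(-5 \right)} R \right)} - X = \left(190 + \left(0^{2} \left(- \frac{9}{4}\right)\right)^{2} + 29 \cdot 0^{2} \left(- \frac{9}{4}\right)\right) - 975 = \left(190 + \left(0 \left(- \frac{9}{4}\right)\right)^{2} + 29 \cdot 0 \left(- \frac{9}{4}\right)\right) - 975 = \left(190 + 0^{2} + 29 \cdot 0\right) - 975 = \left(190 + 0 + 0\right) - 975 = 190 - 975 = -785$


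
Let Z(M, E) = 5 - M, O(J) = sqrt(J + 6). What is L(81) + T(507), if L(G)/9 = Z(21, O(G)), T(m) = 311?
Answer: 167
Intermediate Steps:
O(J) = sqrt(6 + J)
L(G) = -144 (L(G) = 9*(5 - 1*21) = 9*(5 - 21) = 9*(-16) = -144)
L(81) + T(507) = -144 + 311 = 167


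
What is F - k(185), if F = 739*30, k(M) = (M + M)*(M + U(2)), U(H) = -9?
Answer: -42950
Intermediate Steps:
k(M) = 2*M*(-9 + M) (k(M) = (M + M)*(M - 9) = (2*M)*(-9 + M) = 2*M*(-9 + M))
F = 22170
F - k(185) = 22170 - 2*185*(-9 + 185) = 22170 - 2*185*176 = 22170 - 1*65120 = 22170 - 65120 = -42950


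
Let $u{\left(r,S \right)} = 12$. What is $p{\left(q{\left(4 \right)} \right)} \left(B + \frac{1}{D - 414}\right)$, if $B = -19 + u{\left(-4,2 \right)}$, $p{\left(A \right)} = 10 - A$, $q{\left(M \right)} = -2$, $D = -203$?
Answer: $- \frac{51840}{617} \approx -84.019$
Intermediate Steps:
$B = -7$ ($B = -19 + 12 = -7$)
$p{\left(q{\left(4 \right)} \right)} \left(B + \frac{1}{D - 414}\right) = \left(10 - -2\right) \left(-7 + \frac{1}{-203 - 414}\right) = \left(10 + 2\right) \left(-7 + \frac{1}{-617}\right) = 12 \left(-7 - \frac{1}{617}\right) = 12 \left(- \frac{4320}{617}\right) = - \frac{51840}{617}$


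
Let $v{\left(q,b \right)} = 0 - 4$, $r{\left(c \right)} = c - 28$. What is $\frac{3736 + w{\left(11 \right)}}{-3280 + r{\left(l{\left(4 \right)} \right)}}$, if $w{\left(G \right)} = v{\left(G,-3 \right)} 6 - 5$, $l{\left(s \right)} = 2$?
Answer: $- \frac{3707}{3306} \approx -1.1213$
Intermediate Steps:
$r{\left(c \right)} = -28 + c$ ($r{\left(c \right)} = c - 28 = -28 + c$)
$v{\left(q,b \right)} = -4$
$w{\left(G \right)} = -29$ ($w{\left(G \right)} = \left(-4\right) 6 - 5 = -24 - 5 = -29$)
$\frac{3736 + w{\left(11 \right)}}{-3280 + r{\left(l{\left(4 \right)} \right)}} = \frac{3736 - 29}{-3280 + \left(-28 + 2\right)} = \frac{3707}{-3280 - 26} = \frac{3707}{-3306} = 3707 \left(- \frac{1}{3306}\right) = - \frac{3707}{3306}$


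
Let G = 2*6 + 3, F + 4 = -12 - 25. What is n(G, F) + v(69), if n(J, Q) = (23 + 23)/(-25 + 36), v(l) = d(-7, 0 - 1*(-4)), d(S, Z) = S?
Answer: -31/11 ≈ -2.8182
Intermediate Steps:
v(l) = -7
F = -41 (F = -4 + (-12 - 25) = -4 - 37 = -41)
G = 15 (G = 12 + 3 = 15)
n(J, Q) = 46/11
n(G, F) + v(69) = 46/11 - 7 = -31/11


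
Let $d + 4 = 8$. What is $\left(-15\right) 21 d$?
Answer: $-1260$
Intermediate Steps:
$d = 4$ ($d = -4 + 8 = 4$)
$\left(-15\right) 21 d = \left(-15\right) 21 \cdot 4 = \left(-315\right) 4 = -1260$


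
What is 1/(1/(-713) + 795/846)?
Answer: 201066/188663 ≈ 1.0657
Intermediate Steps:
1/(1/(-713) + 795/846) = 1/(-1/713 + 795*(1/846)) = 1/(-1/713 + 265/282) = 1/(188663/201066) = 201066/188663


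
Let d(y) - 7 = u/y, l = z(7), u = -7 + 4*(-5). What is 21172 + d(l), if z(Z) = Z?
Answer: 148226/7 ≈ 21175.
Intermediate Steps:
u = -27 (u = -7 - 20 = -27)
l = 7
d(y) = 7 - 27/y
21172 + d(l) = 21172 + (7 - 27/7) = 21172 + 22/7 = 148226/7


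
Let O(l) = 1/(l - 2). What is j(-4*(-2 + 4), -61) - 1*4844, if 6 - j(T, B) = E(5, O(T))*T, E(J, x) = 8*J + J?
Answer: -4478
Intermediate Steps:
O(l) = 1/(-2 + l)
E(J, x) = 9*J
j(T, B) = 6 - 45*T (j(T, B) = 6 - 9*5*T = 6 - 45*T)
j(-4*(-2 + 4), -61) - 1*4844 = (6 - (-180)*(-2 + 4)) - 1*4844 = (6 - (-180)*2) - 4844 = (6 - 45*(-8)) - 4844 = (6 + 360) - 4844 = 366 - 4844 = -4478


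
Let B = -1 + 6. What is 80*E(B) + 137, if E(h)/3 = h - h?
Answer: 137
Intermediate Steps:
B = 5
E(h) = 0 (E(h) = 3*(h - h) = 3*0 = 0)
80*E(B) + 137 = 80*0 + 137 = 0 + 137 = 137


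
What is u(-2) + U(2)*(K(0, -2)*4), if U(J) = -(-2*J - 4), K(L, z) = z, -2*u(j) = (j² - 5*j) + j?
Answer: -70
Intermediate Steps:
u(j) = 2*j - j²/2 (u(j) = -((j² - 5*j) + j)/2 = -(j² - 4*j)/2 = 2*j - j²/2)
U(J) = 4 + 2*J (U(J) = -(-4 - 2*J) = 4 + 2*J)
u(-2) + U(2)*(K(0, -2)*4) = (½)*(-2)*(4 - 1*(-2)) + (4 + 2*2)*(-2*4) = (½)*(-2)*(4 + 2) + (4 + 4)*(-8) = (½)*(-2)*6 + 8*(-8) = -6 - 64 = -70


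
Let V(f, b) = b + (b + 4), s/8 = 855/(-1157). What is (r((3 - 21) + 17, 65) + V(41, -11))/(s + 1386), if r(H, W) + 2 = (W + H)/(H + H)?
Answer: -30082/798381 ≈ -0.037679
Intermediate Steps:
s = -6840/1157 (s = 8*(855/(-1157)) = 8*(855*(-1/1157)) = 8*(-855/1157) = -6840/1157 ≈ -5.9118)
V(f, b) = 4 + 2*b (V(f, b) = b + (4 + b) = 4 + 2*b)
r(H, W) = -2 + (H + W)/(2*H) (r(H, W) = -2 + (W + H)/(H + H) = -2 + (H + W)/((2*H)) = -2 + (H + W)*(1/(2*H)) = -2 + (H + W)/(2*H))
(r((3 - 21) + 17, 65) + V(41, -11))/(s + 1386) = ((65 - 3*((3 - 21) + 17))/(2*((3 - 21) + 17)) + (4 + 2*(-11)))/(-6840/1157 + 1386) = ((65 - 3*(-18 + 17))/(2*(-18 + 17)) + (4 - 22))/(1596762/1157) = ((1/2)*(65 - 3*(-1))/(-1) - 18)*(1157/1596762) = ((1/2)*(-1)*(65 + 3) - 18)*(1157/1596762) = ((1/2)*(-1)*68 - 18)*(1157/1596762) = (-34 - 18)*(1157/1596762) = -52*1157/1596762 = -30082/798381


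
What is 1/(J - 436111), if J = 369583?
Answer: -1/66528 ≈ -1.5031e-5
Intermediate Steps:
1/(J - 436111) = 1/(369583 - 436111) = 1/(-66528) = -1/66528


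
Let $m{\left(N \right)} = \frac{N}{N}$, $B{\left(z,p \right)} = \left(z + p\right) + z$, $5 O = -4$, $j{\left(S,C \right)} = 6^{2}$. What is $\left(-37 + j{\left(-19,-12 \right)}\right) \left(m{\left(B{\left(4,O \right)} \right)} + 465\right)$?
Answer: $-466$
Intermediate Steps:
$j{\left(S,C \right)} = 36$
$O = - \frac{4}{5}$ ($O = \frac{1}{5} \left(-4\right) = - \frac{4}{5} \approx -0.8$)
$B{\left(z,p \right)} = p + 2 z$ ($B{\left(z,p \right)} = \left(p + z\right) + z = p + 2 z$)
$m{\left(N \right)} = 1$
$\left(-37 + j{\left(-19,-12 \right)}\right) \left(m{\left(B{\left(4,O \right)} \right)} + 465\right) = \left(-37 + 36\right) \left(1 + 465\right) = \left(-1\right) 466 = -466$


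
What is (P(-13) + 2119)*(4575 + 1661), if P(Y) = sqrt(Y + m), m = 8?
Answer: 13214084 + 6236*I*sqrt(5) ≈ 1.3214e+7 + 13944.0*I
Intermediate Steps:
P(Y) = sqrt(8 + Y) (P(Y) = sqrt(Y + 8) = sqrt(8 + Y))
(P(-13) + 2119)*(4575 + 1661) = (sqrt(8 - 13) + 2119)*(4575 + 1661) = (sqrt(-5) + 2119)*6236 = (I*sqrt(5) + 2119)*6236 = (2119 + I*sqrt(5))*6236 = 13214084 + 6236*I*sqrt(5)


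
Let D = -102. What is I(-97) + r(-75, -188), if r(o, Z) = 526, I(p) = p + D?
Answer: 327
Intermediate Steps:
I(p) = -102 + p (I(p) = p - 102 = -102 + p)
I(-97) + r(-75, -188) = (-102 - 97) + 526 = -199 + 526 = 327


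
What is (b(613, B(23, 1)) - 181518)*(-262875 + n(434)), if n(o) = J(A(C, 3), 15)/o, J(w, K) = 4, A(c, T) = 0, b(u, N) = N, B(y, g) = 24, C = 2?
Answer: 10353120686262/217 ≈ 4.7710e+10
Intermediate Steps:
n(o) = 4/o
(b(613, B(23, 1)) - 181518)*(-262875 + n(434)) = (24 - 181518)*(-262875 + 4/434) = -181494*(-262875 + 4*(1/434)) = -181494*(-262875 + 2/217) = -181494*(-57043873/217) = 10353120686262/217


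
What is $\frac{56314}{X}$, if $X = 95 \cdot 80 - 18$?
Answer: $\frac{28157}{3791} \approx 7.4273$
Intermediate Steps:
$X = 7582$ ($X = 7600 - 18 = 7582$)
$\frac{56314}{X} = \frac{56314}{7582} = 56314 \cdot \frac{1}{7582} = \frac{28157}{3791}$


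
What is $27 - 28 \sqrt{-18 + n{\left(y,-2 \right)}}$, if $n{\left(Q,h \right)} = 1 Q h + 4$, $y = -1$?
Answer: $27 - 56 i \sqrt{3} \approx 27.0 - 96.995 i$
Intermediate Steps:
$n{\left(Q,h \right)} = 4 + Q h$ ($n{\left(Q,h \right)} = Q h + 4 = 4 + Q h$)
$27 - 28 \sqrt{-18 + n{\left(y,-2 \right)}} = 27 - 28 \sqrt{-18 + \left(4 - -2\right)} = 27 - 28 \sqrt{-18 + \left(4 + 2\right)} = 27 - 28 \sqrt{-18 + 6} = 27 - 28 \sqrt{-12} = 27 - 28 \cdot 2 i \sqrt{3} = 27 - 56 i \sqrt{3}$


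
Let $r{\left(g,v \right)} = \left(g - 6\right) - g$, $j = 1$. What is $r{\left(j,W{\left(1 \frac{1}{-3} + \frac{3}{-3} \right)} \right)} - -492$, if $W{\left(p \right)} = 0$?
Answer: $486$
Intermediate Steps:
$r{\left(g,v \right)} = -6$ ($r{\left(g,v \right)} = \left(g - 6\right) - g = \left(-6 + g\right) - g = -6$)
$r{\left(j,W{\left(1 \frac{1}{-3} + \frac{3}{-3} \right)} \right)} - -492 = -6 - -492 = -6 + 492 = 486$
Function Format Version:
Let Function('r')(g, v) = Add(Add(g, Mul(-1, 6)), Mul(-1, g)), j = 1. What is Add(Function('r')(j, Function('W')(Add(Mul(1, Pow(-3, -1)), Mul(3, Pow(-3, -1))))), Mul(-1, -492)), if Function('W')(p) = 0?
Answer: 486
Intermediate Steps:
Function('r')(g, v) = -6 (Function('r')(g, v) = Add(Add(g, -6), Mul(-1, g)) = Add(Add(-6, g), Mul(-1, g)) = -6)
Add(Function('r')(j, Function('W')(Add(Mul(1, Pow(-3, -1)), Mul(3, Pow(-3, -1))))), Mul(-1, -492)) = Add(-6, Mul(-1, -492)) = Add(-6, 492) = 486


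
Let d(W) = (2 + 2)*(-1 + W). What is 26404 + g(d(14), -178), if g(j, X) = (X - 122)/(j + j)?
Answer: 686429/26 ≈ 26401.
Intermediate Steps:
d(W) = -4 + 4*W (d(W) = 4*(-1 + W) = -4 + 4*W)
g(j, X) = (-122 + X)/(2*j) (g(j, X) = (-122 + X)/((2*j)) = (-122 + X)*(1/(2*j)) = (-122 + X)/(2*j))
26404 + g(d(14), -178) = 26404 + (-122 - 178)/(2*(-4 + 4*14)) = 26404 + (½)*(-300)/(-4 + 56) = 26404 + (½)*(-300)/52 = 26404 + (½)*(1/52)*(-300) = 26404 - 75/26 = 686429/26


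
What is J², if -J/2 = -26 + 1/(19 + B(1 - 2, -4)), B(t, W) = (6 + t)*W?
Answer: 2916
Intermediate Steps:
B(t, W) = W*(6 + t)
J = 54 (J = -2*(-26 + 1/(19 - 4*(6 + (1 - 2)))) = -2*(-26 + 1/(19 - 4*(6 - 1))) = -2*(-26 + 1/(19 - 4*5)) = -2*(-26 + 1/(19 - 20)) = -2*(-26 + 1/(-1)) = -2*(-26 - 1) = -2*(-27) = 54)
J² = 54² = 2916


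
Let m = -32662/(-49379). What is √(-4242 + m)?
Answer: 28*I*√2938474/737 ≈ 65.126*I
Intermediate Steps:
m = 32662/49379 (m = -32662*(-1/49379) = 32662/49379 ≈ 0.66146)
√(-4242 + m) = √(-4242 + 32662/49379) = √(-209433056/49379) = 28*I*√2938474/737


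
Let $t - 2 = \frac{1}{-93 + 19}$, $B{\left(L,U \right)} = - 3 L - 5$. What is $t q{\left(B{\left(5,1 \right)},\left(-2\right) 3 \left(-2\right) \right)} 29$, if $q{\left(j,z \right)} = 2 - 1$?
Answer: $\frac{4263}{74} \approx 57.608$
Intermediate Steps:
$B{\left(L,U \right)} = -5 - 3 L$
$q{\left(j,z \right)} = 1$ ($q{\left(j,z \right)} = 2 - 1 = 1$)
$t = \frac{147}{74}$ ($t = 2 + \frac{1}{-93 + 19} = 2 + \frac{1}{-74} = 2 - \frac{1}{74} = \frac{147}{74} \approx 1.9865$)
$t q{\left(B{\left(5,1 \right)},\left(-2\right) 3 \left(-2\right) \right)} 29 = \frac{147}{74} \cdot 1 \cdot 29 = \frac{147}{74} \cdot 29 = \frac{4263}{74}$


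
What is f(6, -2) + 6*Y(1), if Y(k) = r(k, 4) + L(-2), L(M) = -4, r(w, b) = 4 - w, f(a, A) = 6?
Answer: 0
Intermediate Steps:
Y(k) = -k (Y(k) = (4 - k) - 4 = -k)
f(6, -2) + 6*Y(1) = 6 + 6*(-1*1) = 6 + 6*(-1) = 6 - 6 = 0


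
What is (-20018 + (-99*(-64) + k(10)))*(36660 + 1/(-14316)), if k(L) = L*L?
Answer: -3564083580169/7158 ≈ -4.9792e+8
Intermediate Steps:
k(L) = L²
(-20018 + (-99*(-64) + k(10)))*(36660 + 1/(-14316)) = (-20018 + (-99*(-64) + 10²))*(36660 + 1/(-14316)) = (-20018 + (6336 + 100))*(36660 - 1/14316) = (-20018 + 6436)*(524824559/14316) = -13582*524824559/14316 = -3564083580169/7158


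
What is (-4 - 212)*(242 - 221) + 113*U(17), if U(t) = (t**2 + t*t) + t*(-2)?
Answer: 56936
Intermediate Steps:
U(t) = -2*t + 2*t**2 (U(t) = (t**2 + t**2) - 2*t = 2*t**2 - 2*t = -2*t + 2*t**2)
(-4 - 212)*(242 - 221) + 113*U(17) = (-4 - 212)*(242 - 221) + 113*(2*17*(-1 + 17)) = -216*21 + 113*(2*17*16) = -4536 + 113*544 = -4536 + 61472 = 56936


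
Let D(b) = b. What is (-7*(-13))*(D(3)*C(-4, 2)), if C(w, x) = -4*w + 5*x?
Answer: 7098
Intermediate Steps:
(-7*(-13))*(D(3)*C(-4, 2)) = (-7*(-13))*(3*(-4*(-4) + 5*2)) = 91*(3*(16 + 10)) = 91*(3*26) = 91*78 = 7098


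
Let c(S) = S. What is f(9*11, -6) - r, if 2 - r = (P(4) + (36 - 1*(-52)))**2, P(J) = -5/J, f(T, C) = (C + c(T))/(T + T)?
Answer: 3972689/528 ≈ 7524.0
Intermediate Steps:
f(T, C) = (C + T)/(2*T) (f(T, C) = (C + T)/(T + T) = (C + T)/((2*T)) = (C + T)*(1/(2*T)) = (C + T)/(2*T))
r = -120377/16 (r = 2 - (-5/4 + (36 - 1*(-52)))**2 = 2 - (-5*1/4 + (36 + 52))**2 = 2 - (-5/4 + 88)**2 = 2 - (347/4)**2 = 2 - 1*120409/16 = 2 - 120409/16 = -120377/16 ≈ -7523.6)
f(9*11, -6) - r = (-6 + 9*11)/(2*((9*11))) - 1*(-120377/16) = (1/2)*(-6 + 99)/99 + 120377/16 = (1/2)*(1/99)*93 + 120377/16 = 31/66 + 120377/16 = 3972689/528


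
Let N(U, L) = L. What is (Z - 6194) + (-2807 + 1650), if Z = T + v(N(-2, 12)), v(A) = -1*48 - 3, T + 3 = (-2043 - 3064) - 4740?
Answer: -17252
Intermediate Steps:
T = -9850 (T = -3 + ((-2043 - 3064) - 4740) = -3 + (-5107 - 4740) = -3 - 9847 = -9850)
v(A) = -51 (v(A) = -48 - 3 = -51)
Z = -9901 (Z = -9850 - 51 = -9901)
(Z - 6194) + (-2807 + 1650) = (-9901 - 6194) + (-2807 + 1650) = -16095 - 1157 = -17252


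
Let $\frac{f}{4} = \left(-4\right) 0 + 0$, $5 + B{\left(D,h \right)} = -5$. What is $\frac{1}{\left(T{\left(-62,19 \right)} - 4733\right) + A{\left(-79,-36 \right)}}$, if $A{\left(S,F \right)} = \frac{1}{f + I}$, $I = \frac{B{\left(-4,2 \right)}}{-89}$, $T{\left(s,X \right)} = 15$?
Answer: $- \frac{10}{47091} \approx -0.00021235$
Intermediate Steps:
$B{\left(D,h \right)} = -10$ ($B{\left(D,h \right)} = -5 - 5 = -10$)
$I = \frac{10}{89}$ ($I = - \frac{10}{-89} = \left(-10\right) \left(- \frac{1}{89}\right) = \frac{10}{89} \approx 0.11236$)
$f = 0$ ($f = 4 \left(\left(-4\right) 0 + 0\right) = 4 \left(0 + 0\right) = 4 \cdot 0 = 0$)
$A{\left(S,F \right)} = \frac{89}{10}$ ($A{\left(S,F \right)} = \frac{1}{0 + \frac{10}{89}} = \frac{1}{\frac{10}{89}} = \frac{89}{10}$)
$\frac{1}{\left(T{\left(-62,19 \right)} - 4733\right) + A{\left(-79,-36 \right)}} = \frac{1}{\left(15 - 4733\right) + \frac{89}{10}} = \frac{1}{-4718 + \frac{89}{10}} = \frac{1}{- \frac{47091}{10}} = - \frac{10}{47091}$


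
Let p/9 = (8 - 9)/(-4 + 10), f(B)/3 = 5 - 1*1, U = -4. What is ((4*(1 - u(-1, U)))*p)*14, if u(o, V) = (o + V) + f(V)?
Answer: 504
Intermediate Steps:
f(B) = 12 (f(B) = 3*(5 - 1*1) = 3*(5 - 1) = 3*4 = 12)
u(o, V) = 12 + V + o (u(o, V) = (o + V) + 12 = (V + o) + 12 = 12 + V + o)
p = -3/2 (p = 9*((8 - 9)/(-4 + 10)) = 9*(-1/6) = 9*(-1*⅙) = 9*(-⅙) = -3/2 ≈ -1.5000)
((4*(1 - u(-1, U)))*p)*14 = ((4*(1 - (12 - 4 - 1)))*(-3/2))*14 = ((4*(1 - 1*7))*(-3/2))*14 = ((4*(1 - 7))*(-3/2))*14 = ((4*(-6))*(-3/2))*14 = -24*(-3/2)*14 = 36*14 = 504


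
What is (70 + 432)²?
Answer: 252004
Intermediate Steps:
(70 + 432)² = 502² = 252004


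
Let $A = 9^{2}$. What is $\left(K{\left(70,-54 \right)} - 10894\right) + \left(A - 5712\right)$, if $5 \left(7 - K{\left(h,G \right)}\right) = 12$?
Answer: $- \frac{82602}{5} \approx -16520.0$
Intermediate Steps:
$K{\left(h,G \right)} = \frac{23}{5}$ ($K{\left(h,G \right)} = 7 - \frac{12}{5} = \frac{23}{5}$)
$A = 81$
$\left(K{\left(70,-54 \right)} - 10894\right) + \left(A - 5712\right) = \left(\frac{23}{5} - 10894\right) + \left(81 - 5712\right) = - \frac{54447}{5} + \left(81 - 5712\right) = - \frac{54447}{5} - 5631 = - \frac{82602}{5}$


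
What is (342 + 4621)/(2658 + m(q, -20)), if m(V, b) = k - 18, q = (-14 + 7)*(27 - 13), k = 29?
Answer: 4963/2669 ≈ 1.8595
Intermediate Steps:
q = -98 (q = -7*14 = -98)
m(V, b) = 11 (m(V, b) = 29 - 18 = 11)
(342 + 4621)/(2658 + m(q, -20)) = (342 + 4621)/(2658 + 11) = 4963/2669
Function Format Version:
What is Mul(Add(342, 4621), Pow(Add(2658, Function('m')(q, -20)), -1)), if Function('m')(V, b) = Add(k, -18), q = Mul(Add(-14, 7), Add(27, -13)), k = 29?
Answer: Rational(4963, 2669) ≈ 1.8595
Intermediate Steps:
q = -98 (q = Mul(-7, 14) = -98)
Function('m')(V, b) = 11 (Function('m')(V, b) = Add(29, -18) = 11)
Mul(Add(342, 4621), Pow(Add(2658, Function('m')(q, -20)), -1)) = Mul(Add(342, 4621), Pow(Add(2658, 11), -1)) = Mul(4963, Pow(2669, -1)) = Mul(4963, Rational(1, 2669)) = Rational(4963, 2669)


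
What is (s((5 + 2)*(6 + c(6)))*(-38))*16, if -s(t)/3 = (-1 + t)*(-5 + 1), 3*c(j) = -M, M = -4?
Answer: -367232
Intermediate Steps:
c(j) = 4/3 (c(j) = (-1*(-4))/3 = (1/3)*4 = 4/3)
s(t) = -12 + 12*t (s(t) = -3*(-1 + t)*(-5 + 1) = -3*(-1 + t)*(-4) = -3*(4 - 4*t) = -12 + 12*t)
(s((5 + 2)*(6 + c(6)))*(-38))*16 = ((-12 + 12*((5 + 2)*(6 + 4/3)))*(-38))*16 = ((-12 + 12*(7*(22/3)))*(-38))*16 = ((-12 + 12*(154/3))*(-38))*16 = ((-12 + 616)*(-38))*16 = (604*(-38))*16 = -22952*16 = -367232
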